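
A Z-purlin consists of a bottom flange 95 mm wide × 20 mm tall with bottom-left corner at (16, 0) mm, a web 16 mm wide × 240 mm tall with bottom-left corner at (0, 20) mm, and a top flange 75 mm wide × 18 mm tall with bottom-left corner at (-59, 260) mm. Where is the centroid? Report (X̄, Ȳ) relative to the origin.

X̄ = 17.26 mm, Ȳ = 129.72 mm

bottom flange: A = 95 × 20 = 1900.00, centroid at (63.50, 10.00).
web: A = 16 × 240 = 3840.00, centroid at (8.00, 140.00).
top flange: A = 75 × 18 = 1350.00, centroid at (-21.50, 269.00).
ΣA = 7090.00 mm²
ΣAX̄ = (1900.00)(63.50) + (3840.00)(8.00) + (1350.00)(-21.50) = 122345.00 mm³
ΣAȲ = (1900.00)(10.00) + (3840.00)(140.00) + (1350.00)(269.00) = 919750.00 mm³
X̄ = 122345.00 / 7090.00 = 17.26 mm
Ȳ = 919750.00 / 7090.00 = 129.72 mm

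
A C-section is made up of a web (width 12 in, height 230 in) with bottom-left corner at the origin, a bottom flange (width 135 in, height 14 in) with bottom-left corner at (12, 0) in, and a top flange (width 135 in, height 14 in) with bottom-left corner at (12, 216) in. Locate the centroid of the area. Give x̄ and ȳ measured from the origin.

x̄ = 48.48 in, ȳ = 115.00 in

web: A = 12 × 230 = 2760.00, centroid at (6.00, 115.00).
bottom flange: A = 135 × 14 = 1890.00, centroid at (79.50, 7.00).
top flange: A = 135 × 14 = 1890.00, centroid at (79.50, 223.00).
ΣA = 6540.00 in²
ΣAx̄ = (2760.00)(6.00) + (1890.00)(79.50) + (1890.00)(79.50) = 317070.00 in³
ΣAȳ = (2760.00)(115.00) + (1890.00)(7.00) + (1890.00)(223.00) = 752100.00 in³
x̄ = 317070.00 / 6540.00 = 48.48 in
ȳ = 752100.00 / 6540.00 = 115.00 in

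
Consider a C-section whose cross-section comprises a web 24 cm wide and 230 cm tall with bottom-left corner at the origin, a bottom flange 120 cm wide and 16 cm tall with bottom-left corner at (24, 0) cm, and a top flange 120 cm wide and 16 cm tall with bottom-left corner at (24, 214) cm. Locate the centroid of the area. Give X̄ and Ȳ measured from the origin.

web: A = 24 × 230 = 5520.00, centroid at (12.00, 115.00).
bottom flange: A = 120 × 16 = 1920.00, centroid at (84.00, 8.00).
top flange: A = 120 × 16 = 1920.00, centroid at (84.00, 222.00).
ΣA = 9360.00 cm²
ΣAX̄ = (5520.00)(12.00) + (1920.00)(84.00) + (1920.00)(84.00) = 388800.00 cm³
ΣAȲ = (5520.00)(115.00) + (1920.00)(8.00) + (1920.00)(222.00) = 1076400.00 cm³
X̄ = 388800.00 / 9360.00 = 41.54 cm
Ȳ = 1076400.00 / 9360.00 = 115.00 cm

X̄ = 41.54 cm, Ȳ = 115.00 cm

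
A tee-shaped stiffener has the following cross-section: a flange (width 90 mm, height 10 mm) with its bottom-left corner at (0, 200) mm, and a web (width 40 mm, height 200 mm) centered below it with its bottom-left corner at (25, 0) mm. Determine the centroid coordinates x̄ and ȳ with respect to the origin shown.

x̄ = 45.00 mm, ȳ = 110.62 mm

Part | A | x̄ᵢ | ȳᵢ | A·x̄ᵢ | A·ȳᵢ
web | 8000.00 | 45.00 | 100.00 | 360000.00 | 800000.00
flange | 900.00 | 45.00 | 205.00 | 40500.00 | 184500.00
Σ | 8900.00 |  |  | 400500.00 | 984500.00
x̄ = 400500.00 / 8900.00 = 45.00 mm
ȳ = 984500.00 / 8900.00 = 110.62 mm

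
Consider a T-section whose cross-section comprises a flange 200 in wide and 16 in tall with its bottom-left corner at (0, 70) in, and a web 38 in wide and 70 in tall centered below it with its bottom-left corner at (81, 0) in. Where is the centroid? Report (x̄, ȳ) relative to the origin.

web: A = 38 × 70 = 2660.00, centroid at (100.00, 35.00).
flange: A = 200 × 16 = 3200.00, centroid at (100.00, 78.00).
ΣA = 5860.00 in², ΣAx̄ = 586000.00 in³, ΣAȳ = 342700.00 in³.
x̄ = 586000.00/5860.00 = 100.00 in; ȳ = 342700.00/5860.00 = 58.48 in.

x̄ = 100.00 in, ȳ = 58.48 in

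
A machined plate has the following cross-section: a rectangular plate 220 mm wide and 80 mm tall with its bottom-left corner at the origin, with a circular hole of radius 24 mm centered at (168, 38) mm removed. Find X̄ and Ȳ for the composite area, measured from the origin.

plate: A = 220 × 80 = 17600.00, centroid at (110.00, 40.00).
hole: A = −π·24² = -1809.56, centroid at (168.00, 38.00).
ΣA = 15790.44 mm²
ΣAX̄ = (17600.00)(110.00) + (-1809.56)(168.00) = 1631994.36 mm³
ΣAȲ = (17600.00)(40.00) + (-1809.56)(38.00) = 635236.82 mm³
X̄ = 1631994.36 / 15790.44 = 103.35 mm
Ȳ = 635236.82 / 15790.44 = 40.23 mm

X̄ = 103.35 mm, Ȳ = 40.23 mm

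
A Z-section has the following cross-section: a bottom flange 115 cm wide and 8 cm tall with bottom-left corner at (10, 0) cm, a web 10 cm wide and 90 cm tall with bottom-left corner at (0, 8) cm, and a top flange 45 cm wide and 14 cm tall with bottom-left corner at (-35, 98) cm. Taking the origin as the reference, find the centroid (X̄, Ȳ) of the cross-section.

X̄ = 23.97 cm, Ȳ = 47.97 cm

bottom flange: A = 115 × 8 = 920.00, centroid at (67.50, 4.00).
web: A = 10 × 90 = 900.00, centroid at (5.00, 53.00).
top flange: A = 45 × 14 = 630.00, centroid at (-12.50, 105.00).
ΣA = 2450.00 cm², ΣAX̄ = 58725.00 cm³, ΣAȲ = 117530.00 cm³.
X̄ = 58725.00/2450.00 = 23.97 cm; Ȳ = 117530.00/2450.00 = 47.97 cm.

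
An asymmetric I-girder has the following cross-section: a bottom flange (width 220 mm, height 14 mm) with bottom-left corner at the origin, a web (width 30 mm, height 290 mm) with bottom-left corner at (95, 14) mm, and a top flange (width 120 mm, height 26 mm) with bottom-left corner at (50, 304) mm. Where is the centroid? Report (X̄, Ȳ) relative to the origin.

bottom flange: A = 220 × 14 = 3080.00, centroid at (110.00, 7.00).
web: A = 30 × 290 = 8700.00, centroid at (110.00, 159.00).
top flange: A = 120 × 26 = 3120.00, centroid at (110.00, 317.00).
ΣA = 14900.00 mm², ΣAX̄ = 1639000.00 mm³, ΣAȲ = 2393900.00 mm³.
X̄ = 1639000.00/14900.00 = 110.00 mm; Ȳ = 2393900.00/14900.00 = 160.66 mm.

X̄ = 110.00 mm, Ȳ = 160.66 mm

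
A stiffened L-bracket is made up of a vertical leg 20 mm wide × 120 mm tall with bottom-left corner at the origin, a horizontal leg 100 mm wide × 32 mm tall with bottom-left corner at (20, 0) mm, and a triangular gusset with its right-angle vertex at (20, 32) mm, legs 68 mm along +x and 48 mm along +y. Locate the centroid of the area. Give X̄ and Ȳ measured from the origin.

vertical leg: A = 20 × 120 = 2400.00, centroid at (10.00, 60.00).
horizontal leg: A = 100 × 32 = 3200.00, centroid at (70.00, 16.00).
gusset: A = ½·68·48 = 1632.00, centroid at (42.67, 48.00).
ΣA = 7232.00 mm²
ΣAX̄ = (2400.00)(10.00) + (3200.00)(70.00) + (1632.00)(42.67) = 317632.00 mm³
ΣAȲ = (2400.00)(60.00) + (3200.00)(16.00) + (1632.00)(48.00) = 273536.00 mm³
X̄ = 317632.00 / 7232.00 = 43.92 mm
Ȳ = 273536.00 / 7232.00 = 37.82 mm

X̄ = 43.92 mm, Ȳ = 37.82 mm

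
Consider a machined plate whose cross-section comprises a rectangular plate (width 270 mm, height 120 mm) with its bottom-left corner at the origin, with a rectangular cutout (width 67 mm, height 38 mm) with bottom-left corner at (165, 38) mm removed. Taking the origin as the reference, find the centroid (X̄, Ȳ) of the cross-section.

X̄ = 129.58 mm, Ȳ = 60.26 mm

plate: A = 270 × 120 = 32400.00, centroid at (135.00, 60.00).
hole: A = −(67 × 38) = -2546.00, centroid at (198.50, 57.00).
ΣA = 29854.00 mm²
ΣAX̄ = (32400.00)(135.00) + (-2546.00)(198.50) = 3868619.00 mm³
ΣAȲ = (32400.00)(60.00) + (-2546.00)(57.00) = 1798878.00 mm³
X̄ = 3868619.00 / 29854.00 = 129.58 mm
Ȳ = 1798878.00 / 29854.00 = 60.26 mm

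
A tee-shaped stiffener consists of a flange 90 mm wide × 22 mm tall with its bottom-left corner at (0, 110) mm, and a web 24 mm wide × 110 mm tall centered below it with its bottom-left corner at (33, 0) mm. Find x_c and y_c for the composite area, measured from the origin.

x_c = 45.00 mm, y_c = 83.29 mm

Part | A | x̄ᵢ | ȳᵢ | A·x̄ᵢ | A·ȳᵢ
web | 2640.00 | 45.00 | 55.00 | 118800.00 | 145200.00
flange | 1980.00 | 45.00 | 121.00 | 89100.00 | 239580.00
Σ | 4620.00 |  |  | 207900.00 | 384780.00
x_c = 207900.00 / 4620.00 = 45.00 mm
y_c = 384780.00 / 4620.00 = 83.29 mm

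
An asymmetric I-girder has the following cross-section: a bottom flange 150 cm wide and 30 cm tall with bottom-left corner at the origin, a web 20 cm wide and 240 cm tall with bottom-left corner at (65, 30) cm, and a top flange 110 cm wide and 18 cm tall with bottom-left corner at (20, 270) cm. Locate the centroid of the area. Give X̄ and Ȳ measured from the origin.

bottom flange: A = 150 × 30 = 4500.00, centroid at (75.00, 15.00).
web: A = 20 × 240 = 4800.00, centroid at (75.00, 150.00).
top flange: A = 110 × 18 = 1980.00, centroid at (75.00, 279.00).
ΣA = 11280.00 cm²
ΣAX̄ = (4500.00)(75.00) + (4800.00)(75.00) + (1980.00)(75.00) = 846000.00 cm³
ΣAȲ = (4500.00)(15.00) + (4800.00)(150.00) + (1980.00)(279.00) = 1339920.00 cm³
X̄ = 846000.00 / 11280.00 = 75.00 cm
Ȳ = 1339920.00 / 11280.00 = 118.79 cm

X̄ = 75.00 cm, Ȳ = 118.79 cm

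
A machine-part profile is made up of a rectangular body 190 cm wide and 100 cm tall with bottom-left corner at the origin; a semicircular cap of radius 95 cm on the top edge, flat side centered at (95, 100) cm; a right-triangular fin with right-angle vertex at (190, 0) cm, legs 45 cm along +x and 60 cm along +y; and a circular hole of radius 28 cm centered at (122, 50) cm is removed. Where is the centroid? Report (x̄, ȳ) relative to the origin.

x̄ = 97.56 cm, ȳ = 88.67 cm

Part | A | x̄ᵢ | ȳᵢ | A·x̄ᵢ | A·ȳᵢ
rectangular body | 19000.00 | 95.00 | 50.00 | 1805000.00 | 950000.00
semicircular top | 14176.44 | 95.00 | 140.32 | 1346761.50 | 1989227.02
triangular fin | 1350.00 | 205.00 | 20.00 | 276750.00 | 27000.00
hole | -2463.01 | 122.00 | 50.00 | -300487.05 | -123150.43
Σ | 32063.43 |  |  | 3128024.45 | 2843076.59
x̄ = 3128024.45 / 32063.43 = 97.56 cm
ȳ = 2843076.59 / 32063.43 = 88.67 cm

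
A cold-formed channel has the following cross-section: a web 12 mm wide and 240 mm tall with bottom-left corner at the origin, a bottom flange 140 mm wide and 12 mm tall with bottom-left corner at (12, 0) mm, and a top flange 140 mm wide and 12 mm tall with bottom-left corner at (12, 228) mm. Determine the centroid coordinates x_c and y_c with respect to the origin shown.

x_c = 46.92 mm, y_c = 120.00 mm

web: A = 12 × 240 = 2880.00, centroid at (6.00, 120.00).
bottom flange: A = 140 × 12 = 1680.00, centroid at (82.00, 6.00).
top flange: A = 140 × 12 = 1680.00, centroid at (82.00, 234.00).
ΣA = 6240.00 mm²
ΣAx_c = (2880.00)(6.00) + (1680.00)(82.00) + (1680.00)(82.00) = 292800.00 mm³
ΣAy_c = (2880.00)(120.00) + (1680.00)(6.00) + (1680.00)(234.00) = 748800.00 mm³
x_c = 292800.00 / 6240.00 = 46.92 mm
y_c = 748800.00 / 6240.00 = 120.00 mm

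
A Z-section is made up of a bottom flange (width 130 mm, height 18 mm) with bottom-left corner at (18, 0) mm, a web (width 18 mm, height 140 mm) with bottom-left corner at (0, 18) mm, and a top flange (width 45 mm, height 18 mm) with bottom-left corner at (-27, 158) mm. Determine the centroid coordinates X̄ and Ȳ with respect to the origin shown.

Part | A | x̄ᵢ | ȳᵢ | A·x̄ᵢ | A·ȳᵢ
bottom flange | 2340.00 | 83.00 | 9.00 | 194220.00 | 21060.00
web | 2520.00 | 9.00 | 88.00 | 22680.00 | 221760.00
top flange | 810.00 | -4.50 | 167.00 | -3645.00 | 135270.00
Σ | 5670.00 |  |  | 213255.00 | 378090.00
X̄ = 213255.00 / 5670.00 = 37.61 mm
Ȳ = 378090.00 / 5670.00 = 66.68 mm

X̄ = 37.61 mm, Ȳ = 66.68 mm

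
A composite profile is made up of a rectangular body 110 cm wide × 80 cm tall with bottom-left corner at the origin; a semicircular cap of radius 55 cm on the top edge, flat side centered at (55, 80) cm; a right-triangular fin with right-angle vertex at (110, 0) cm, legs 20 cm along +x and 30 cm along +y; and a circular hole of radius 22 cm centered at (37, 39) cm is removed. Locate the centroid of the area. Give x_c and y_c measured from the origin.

rectangular body: A = 110 × 80 = 8800.00, centroid at (55.00, 40.00).
semicircular top: A = ½π·55² = 4751.66, centroid at (55.00, 103.34).
triangular fin: A = ½·20·30 = 300.00, centroid at (116.67, 10.00).
hole: A = −π·22² = -1520.53, centroid at (37.00, 39.00).
ΣA = 12331.13 cm²
ΣAx_c = (8800.00)(55.00) + (4751.66)(55.00) + (300.00)(116.67) + (-1520.53)(37.00) = 724081.60 cm³
ΣAy_c = (8800.00)(40.00) + (4751.66)(103.34) + (300.00)(10.00) + (-1520.53)(39.00) = 786748.67 cm³
x_c = 724081.60 / 12331.13 = 58.72 cm
y_c = 786748.67 / 12331.13 = 63.80 cm

x_c = 58.72 cm, y_c = 63.80 cm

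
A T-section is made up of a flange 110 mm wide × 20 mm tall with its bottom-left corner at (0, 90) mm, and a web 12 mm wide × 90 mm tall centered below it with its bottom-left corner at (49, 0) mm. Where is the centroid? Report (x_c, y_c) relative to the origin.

x_c = 55.00 mm, y_c = 81.89 mm

web: A = 12 × 90 = 1080.00, centroid at (55.00, 45.00).
flange: A = 110 × 20 = 2200.00, centroid at (55.00, 100.00).
ΣA = 3280.00 mm²
ΣAx_c = (1080.00)(55.00) + (2200.00)(55.00) = 180400.00 mm³
ΣAy_c = (1080.00)(45.00) + (2200.00)(100.00) = 268600.00 mm³
x_c = 180400.00 / 3280.00 = 55.00 mm
y_c = 268600.00 / 3280.00 = 81.89 mm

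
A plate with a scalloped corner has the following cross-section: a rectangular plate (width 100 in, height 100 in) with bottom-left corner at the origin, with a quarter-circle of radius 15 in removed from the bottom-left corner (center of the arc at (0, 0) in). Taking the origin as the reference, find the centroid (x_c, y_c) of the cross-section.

Part | A | x̄ᵢ | ȳᵢ | A·x̄ᵢ | A·ȳᵢ
plate | 10000.00 | 50.00 | 50.00 | 500000.00 | 500000.00
removed quarter-circle | -176.71 | 6.37 | 6.37 | -1125.00 | -1125.00
Σ | 9823.29 |  |  | 498875.00 | 498875.00
x_c = 498875.00 / 9823.29 = 50.78 in
y_c = 498875.00 / 9823.29 = 50.78 in

x_c = 50.78 in, y_c = 50.78 in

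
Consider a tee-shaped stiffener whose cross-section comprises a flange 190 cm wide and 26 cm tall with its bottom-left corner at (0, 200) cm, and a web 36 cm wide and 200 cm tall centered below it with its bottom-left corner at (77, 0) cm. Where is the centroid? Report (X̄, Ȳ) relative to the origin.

X̄ = 95.00 cm, Ȳ = 145.98 cm

Part | A | x̄ᵢ | ȳᵢ | A·x̄ᵢ | A·ȳᵢ
web | 7200.00 | 95.00 | 100.00 | 684000.00 | 720000.00
flange | 4940.00 | 95.00 | 213.00 | 469300.00 | 1052220.00
Σ | 12140.00 |  |  | 1153300.00 | 1772220.00
X̄ = 1153300.00 / 12140.00 = 95.00 cm
Ȳ = 1772220.00 / 12140.00 = 145.98 cm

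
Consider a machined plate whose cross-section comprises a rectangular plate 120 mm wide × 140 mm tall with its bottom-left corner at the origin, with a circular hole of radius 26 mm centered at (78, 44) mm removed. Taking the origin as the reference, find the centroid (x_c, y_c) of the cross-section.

x_c = 57.40 mm, y_c = 73.76 mm

plate: A = 120 × 140 = 16800.00, centroid at (60.00, 70.00).
hole: A = −π·26² = -2123.72, centroid at (78.00, 44.00).
ΣA = 14676.28 mm²
ΣAx_c = (16800.00)(60.00) + (-2123.72)(78.00) = 842350.10 mm³
ΣAy_c = (16800.00)(70.00) + (-2123.72)(44.00) = 1082556.47 mm³
x_c = 842350.10 / 14676.28 = 57.40 mm
y_c = 1082556.47 / 14676.28 = 73.76 mm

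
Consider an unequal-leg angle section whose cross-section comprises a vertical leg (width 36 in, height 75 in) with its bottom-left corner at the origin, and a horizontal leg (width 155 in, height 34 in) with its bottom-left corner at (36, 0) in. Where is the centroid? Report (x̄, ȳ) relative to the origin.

Part | A | x̄ᵢ | ȳᵢ | A·x̄ᵢ | A·ȳᵢ
vertical leg | 2700.00 | 18.00 | 37.50 | 48600.00 | 101250.00
horizontal leg | 5270.00 | 113.50 | 17.00 | 598145.00 | 89590.00
Σ | 7970.00 |  |  | 646745.00 | 190840.00
x̄ = 646745.00 / 7970.00 = 81.15 in
ȳ = 190840.00 / 7970.00 = 23.94 in

x̄ = 81.15 in, ȳ = 23.94 in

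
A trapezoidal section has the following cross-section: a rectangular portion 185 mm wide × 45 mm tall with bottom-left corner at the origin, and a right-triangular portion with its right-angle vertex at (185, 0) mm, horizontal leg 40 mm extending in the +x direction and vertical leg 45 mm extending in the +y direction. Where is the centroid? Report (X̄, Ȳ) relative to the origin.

rectangular portion: A = 185 × 45 = 8325.00, centroid at (92.50, 22.50).
triangular portion: A = ½·40·45 = 900.00, centroid at (198.33, 15.00).
ΣA = 9225.00 mm²
ΣAX̄ = (8325.00)(92.50) + (900.00)(198.33) = 948562.50 mm³
ΣAȲ = (8325.00)(22.50) + (900.00)(15.00) = 200812.50 mm³
X̄ = 948562.50 / 9225.00 = 102.83 mm
Ȳ = 200812.50 / 9225.00 = 21.77 mm

X̄ = 102.83 mm, Ȳ = 21.77 mm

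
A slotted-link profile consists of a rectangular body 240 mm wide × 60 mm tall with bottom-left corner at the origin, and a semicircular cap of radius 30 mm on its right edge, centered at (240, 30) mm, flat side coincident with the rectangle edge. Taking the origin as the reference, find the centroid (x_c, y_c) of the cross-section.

x_c = 131.87 mm, y_c = 30.00 mm

rectangular body: A = 240 × 60 = 14400.00, centroid at (120.00, 30.00).
semicircular end: A = ½π·30² = 1413.72, centroid at (252.73, 30.00).
ΣA = 15813.72 mm²
ΣAx_c = (14400.00)(120.00) + (1413.72)(252.73) = 2085292.01 mm³
ΣAy_c = (14400.00)(30.00) + (1413.72)(30.00) = 474411.50 mm³
x_c = 2085292.01 / 15813.72 = 131.87 mm
y_c = 474411.50 / 15813.72 = 30.00 mm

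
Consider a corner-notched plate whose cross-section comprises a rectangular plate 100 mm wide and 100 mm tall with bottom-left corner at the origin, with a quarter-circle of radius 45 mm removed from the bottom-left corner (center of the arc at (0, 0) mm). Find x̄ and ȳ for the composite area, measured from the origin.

x̄ = 55.84 mm, ȳ = 55.84 mm

plate: A = 100 × 100 = 10000.00, centroid at (50.00, 50.00).
removed quarter-circle: A = −¼π·45² = -1590.43, centroid at (19.10, 19.10).
ΣA = 8409.57 mm²
ΣAx̄ = (10000.00)(50.00) + (-1590.43)(19.10) = 469625.00 mm³
ΣAȳ = (10000.00)(50.00) + (-1590.43)(19.10) = 469625.00 mm³
x̄ = 469625.00 / 8409.57 = 55.84 mm
ȳ = 469625.00 / 8409.57 = 55.84 mm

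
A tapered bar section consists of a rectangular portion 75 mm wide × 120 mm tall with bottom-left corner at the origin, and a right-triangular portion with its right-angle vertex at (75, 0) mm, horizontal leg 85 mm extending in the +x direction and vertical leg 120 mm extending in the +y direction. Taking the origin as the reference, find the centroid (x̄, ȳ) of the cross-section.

x̄ = 61.31 mm, ȳ = 52.77 mm

rectangular portion: A = 75 × 120 = 9000.00, centroid at (37.50, 60.00).
triangular portion: A = ½·85·120 = 5100.00, centroid at (103.33, 40.00).
ΣA = 14100.00 mm²
ΣAx̄ = (9000.00)(37.50) + (5100.00)(103.33) = 864500.00 mm³
ΣAȳ = (9000.00)(60.00) + (5100.00)(40.00) = 744000.00 mm³
x̄ = 864500.00 / 14100.00 = 61.31 mm
ȳ = 744000.00 / 14100.00 = 52.77 mm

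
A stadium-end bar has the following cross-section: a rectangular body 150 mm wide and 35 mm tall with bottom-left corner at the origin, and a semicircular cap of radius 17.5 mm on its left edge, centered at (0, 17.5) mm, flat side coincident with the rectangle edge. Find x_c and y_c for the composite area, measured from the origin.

x_c = 68.08 mm, y_c = 17.50 mm

rectangular body: A = 150 × 35 = 5250.00, centroid at (75.00, 17.50).
semicircular end: A = ½π·17.5² = 481.06, centroid at (-7.43, 17.50).
ΣA = 5731.06 mm², ΣAx_c = 390177.08 mm³, ΣAy_c = 100293.49 mm³.
x_c = 390177.08/5731.06 = 68.08 mm; y_c = 100293.49/5731.06 = 17.50 mm.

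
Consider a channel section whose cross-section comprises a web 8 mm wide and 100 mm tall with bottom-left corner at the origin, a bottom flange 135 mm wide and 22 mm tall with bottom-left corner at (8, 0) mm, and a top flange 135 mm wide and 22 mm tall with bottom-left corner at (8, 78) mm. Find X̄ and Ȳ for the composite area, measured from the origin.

web: A = 8 × 100 = 800.00, centroid at (4.00, 50.00).
bottom flange: A = 135 × 22 = 2970.00, centroid at (75.50, 11.00).
top flange: A = 135 × 22 = 2970.00, centroid at (75.50, 89.00).
ΣA = 6740.00 mm², ΣAX̄ = 451670.00 mm³, ΣAȲ = 337000.00 mm³.
X̄ = 451670.00/6740.00 = 67.01 mm; Ȳ = 337000.00/6740.00 = 50.00 mm.

X̄ = 67.01 mm, Ȳ = 50.00 mm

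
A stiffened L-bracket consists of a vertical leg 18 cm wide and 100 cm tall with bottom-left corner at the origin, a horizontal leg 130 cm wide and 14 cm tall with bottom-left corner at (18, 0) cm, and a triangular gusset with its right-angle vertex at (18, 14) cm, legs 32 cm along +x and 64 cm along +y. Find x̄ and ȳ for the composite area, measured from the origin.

x̄ = 42.34 cm, ȳ = 29.91 cm

vertical leg: A = 18 × 100 = 1800.00, centroid at (9.00, 50.00).
horizontal leg: A = 130 × 14 = 1820.00, centroid at (83.00, 7.00).
gusset: A = ½·32·64 = 1024.00, centroid at (28.67, 35.33).
ΣA = 4644.00 cm²
ΣAx̄ = (1800.00)(9.00) + (1820.00)(83.00) + (1024.00)(28.67) = 196614.67 cm³
ΣAȳ = (1800.00)(50.00) + (1820.00)(7.00) + (1024.00)(35.33) = 138921.33 cm³
x̄ = 196614.67 / 4644.00 = 42.34 cm
ȳ = 138921.33 / 4644.00 = 29.91 cm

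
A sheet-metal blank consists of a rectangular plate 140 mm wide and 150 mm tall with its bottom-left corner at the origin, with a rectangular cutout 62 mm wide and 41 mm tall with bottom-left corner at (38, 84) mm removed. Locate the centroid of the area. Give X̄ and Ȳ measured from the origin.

X̄ = 70.14 mm, Ȳ = 70.94 mm

plate: A = 140 × 150 = 21000.00, centroid at (70.00, 75.00).
hole: A = −(62 × 41) = -2542.00, centroid at (69.00, 104.50).
ΣA = 18458.00 mm², ΣAX̄ = 1294602.00 mm³, ΣAȲ = 1309361.00 mm³.
X̄ = 1294602.00/18458.00 = 70.14 mm; Ȳ = 1309361.00/18458.00 = 70.94 mm.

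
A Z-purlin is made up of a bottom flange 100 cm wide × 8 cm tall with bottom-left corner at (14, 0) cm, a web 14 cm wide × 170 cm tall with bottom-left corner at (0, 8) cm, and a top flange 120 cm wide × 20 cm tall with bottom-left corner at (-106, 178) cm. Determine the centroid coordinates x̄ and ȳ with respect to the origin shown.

bottom flange: A = 100 × 8 = 800.00, centroid at (64.00, 4.00).
web: A = 14 × 170 = 2380.00, centroid at (7.00, 93.00).
top flange: A = 120 × 20 = 2400.00, centroid at (-46.00, 188.00).
ΣA = 5580.00 cm²
ΣAx̄ = (800.00)(64.00) + (2380.00)(7.00) + (2400.00)(-46.00) = -42540.00 cm³
ΣAȳ = (800.00)(4.00) + (2380.00)(93.00) + (2400.00)(188.00) = 675740.00 cm³
x̄ = -42540.00 / 5580.00 = -7.62 cm
ȳ = 675740.00 / 5580.00 = 121.10 cm

x̄ = -7.62 cm, ȳ = 121.10 cm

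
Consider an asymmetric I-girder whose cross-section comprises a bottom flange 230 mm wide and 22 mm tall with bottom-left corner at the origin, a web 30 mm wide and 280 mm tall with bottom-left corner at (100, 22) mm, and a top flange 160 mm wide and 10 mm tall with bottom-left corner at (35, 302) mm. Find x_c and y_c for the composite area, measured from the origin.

x_c = 115.00 mm, y_c = 126.67 mm

bottom flange: A = 230 × 22 = 5060.00, centroid at (115.00, 11.00).
web: A = 30 × 280 = 8400.00, centroid at (115.00, 162.00).
top flange: A = 160 × 10 = 1600.00, centroid at (115.00, 307.00).
ΣA = 15060.00 mm²
ΣAx_c = (5060.00)(115.00) + (8400.00)(115.00) + (1600.00)(115.00) = 1731900.00 mm³
ΣAy_c = (5060.00)(11.00) + (8400.00)(162.00) + (1600.00)(307.00) = 1907660.00 mm³
x_c = 1731900.00 / 15060.00 = 115.00 mm
y_c = 1907660.00 / 15060.00 = 126.67 mm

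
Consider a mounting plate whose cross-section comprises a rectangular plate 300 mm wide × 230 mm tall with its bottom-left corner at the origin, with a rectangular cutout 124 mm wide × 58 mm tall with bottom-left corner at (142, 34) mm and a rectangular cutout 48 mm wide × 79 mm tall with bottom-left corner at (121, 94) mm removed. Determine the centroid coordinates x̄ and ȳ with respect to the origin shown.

x̄ = 143.63 mm, ȳ = 120.24 mm

plate: A = 300 × 230 = 69000.00, centroid at (150.00, 115.00).
hole 1: A = −(124 × 58) = -7192.00, centroid at (204.00, 63.00).
hole 2: A = −(48 × 79) = -3792.00, centroid at (145.00, 133.50).
ΣA = 58016.00 mm², ΣAx̄ = 8332992.00 mm³, ΣAȳ = 6975672.00 mm³.
x̄ = 8332992.00/58016.00 = 143.63 mm; ȳ = 6975672.00/58016.00 = 120.24 mm.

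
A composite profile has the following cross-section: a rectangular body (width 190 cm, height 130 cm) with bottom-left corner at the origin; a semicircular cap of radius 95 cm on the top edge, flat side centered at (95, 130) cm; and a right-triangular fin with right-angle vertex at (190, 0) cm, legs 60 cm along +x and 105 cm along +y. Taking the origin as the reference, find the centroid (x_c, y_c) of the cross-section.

Part | A | x̄ᵢ | ȳᵢ | A·x̄ᵢ | A·ȳᵢ
rectangular body | 24700.00 | 95.00 | 65.00 | 2346500.00 | 1605500.00
semicircular top | 14176.44 | 95.00 | 170.32 | 1346761.50 | 2414520.12
triangular fin | 3150.00 | 210.00 | 35.00 | 661500.00 | 110250.00
Σ | 42026.44 |  |  | 4354761.50 | 4130270.12
x_c = 4354761.50 / 42026.44 = 103.62 cm
y_c = 4130270.12 / 42026.44 = 98.28 cm

x_c = 103.62 cm, y_c = 98.28 cm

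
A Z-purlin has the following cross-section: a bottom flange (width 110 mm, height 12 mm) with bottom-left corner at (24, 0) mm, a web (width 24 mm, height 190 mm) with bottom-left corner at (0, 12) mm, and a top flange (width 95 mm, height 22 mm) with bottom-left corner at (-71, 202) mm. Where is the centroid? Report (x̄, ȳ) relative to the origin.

x̄ = 13.79 mm, ȳ = 118.07 mm

Part | A | x̄ᵢ | ȳᵢ | A·x̄ᵢ | A·ȳᵢ
bottom flange | 1320.00 | 79.00 | 6.00 | 104280.00 | 7920.00
web | 4560.00 | 12.00 | 107.00 | 54720.00 | 487920.00
top flange | 2090.00 | -23.50 | 213.00 | -49115.00 | 445170.00
Σ | 7970.00 |  |  | 109885.00 | 941010.00
x̄ = 109885.00 / 7970.00 = 13.79 mm
ȳ = 941010.00 / 7970.00 = 118.07 mm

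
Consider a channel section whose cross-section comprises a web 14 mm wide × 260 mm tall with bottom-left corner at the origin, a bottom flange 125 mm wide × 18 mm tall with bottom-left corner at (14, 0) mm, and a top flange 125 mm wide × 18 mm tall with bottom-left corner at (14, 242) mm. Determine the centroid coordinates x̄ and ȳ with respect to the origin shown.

Part | A | x̄ᵢ | ȳᵢ | A·x̄ᵢ | A·ȳᵢ
web | 3640.00 | 7.00 | 130.00 | 25480.00 | 473200.00
bottom flange | 2250.00 | 76.50 | 9.00 | 172125.00 | 20250.00
top flange | 2250.00 | 76.50 | 251.00 | 172125.00 | 564750.00
Σ | 8140.00 |  |  | 369730.00 | 1058200.00
x̄ = 369730.00 / 8140.00 = 45.42 mm
ȳ = 1058200.00 / 8140.00 = 130.00 mm

x̄ = 45.42 mm, ȳ = 130.00 mm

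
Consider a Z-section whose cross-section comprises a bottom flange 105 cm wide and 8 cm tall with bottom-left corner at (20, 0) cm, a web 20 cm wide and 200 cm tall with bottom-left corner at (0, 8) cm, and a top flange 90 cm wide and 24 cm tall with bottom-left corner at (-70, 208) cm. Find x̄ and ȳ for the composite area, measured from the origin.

bottom flange: A = 105 × 8 = 840.00, centroid at (72.50, 4.00).
web: A = 20 × 200 = 4000.00, centroid at (10.00, 108.00).
top flange: A = 90 × 24 = 2160.00, centroid at (-25.00, 220.00).
ΣA = 7000.00 cm², ΣAx̄ = 46900.00 cm³, ΣAȳ = 910560.00 cm³.
x̄ = 46900.00/7000.00 = 6.70 cm; ȳ = 910560.00/7000.00 = 130.08 cm.

x̄ = 6.70 cm, ȳ = 130.08 cm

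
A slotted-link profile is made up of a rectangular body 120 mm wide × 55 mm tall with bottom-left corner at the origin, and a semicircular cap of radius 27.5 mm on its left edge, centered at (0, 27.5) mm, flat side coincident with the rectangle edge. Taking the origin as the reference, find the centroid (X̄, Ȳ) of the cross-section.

X̄ = 49.07 mm, Ȳ = 27.50 mm

Part | A | x̄ᵢ | ȳᵢ | A·x̄ᵢ | A·ȳᵢ
rectangular body | 6600.00 | 60.00 | 27.50 | 396000.00 | 181500.00
semicircular end | 1187.91 | -11.67 | 27.50 | -13864.58 | 32667.65
Σ | 7787.91 |  |  | 382135.42 | 214167.65
X̄ = 382135.42 / 7787.91 = 49.07 mm
Ȳ = 214167.65 / 7787.91 = 27.50 mm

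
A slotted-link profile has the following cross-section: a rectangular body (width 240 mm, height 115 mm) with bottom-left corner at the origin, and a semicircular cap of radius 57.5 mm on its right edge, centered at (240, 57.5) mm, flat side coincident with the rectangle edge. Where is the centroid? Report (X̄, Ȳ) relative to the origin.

X̄ = 142.87 mm, Ȳ = 57.50 mm

rectangular body: A = 240 × 115 = 27600.00, centroid at (120.00, 57.50).
semicircular end: A = ½π·57.5² = 5193.45, centroid at (264.40, 57.50).
ΣA = 32793.45 mm²
ΣAX̄ = (27600.00)(120.00) + (5193.45)(264.40) = 4685166.47 mm³
ΣAȲ = (27600.00)(57.50) + (5193.45)(57.50) = 1885623.11 mm³
X̄ = 4685166.47 / 32793.45 = 142.87 mm
Ȳ = 1885623.11 / 32793.45 = 57.50 mm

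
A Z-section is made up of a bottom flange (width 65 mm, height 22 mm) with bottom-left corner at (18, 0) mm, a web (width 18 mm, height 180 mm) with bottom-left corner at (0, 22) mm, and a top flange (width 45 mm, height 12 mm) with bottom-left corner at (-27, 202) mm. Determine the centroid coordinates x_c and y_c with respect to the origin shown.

bottom flange: A = 65 × 22 = 1430.00, centroid at (50.50, 11.00).
web: A = 18 × 180 = 3240.00, centroid at (9.00, 112.00).
top flange: A = 45 × 12 = 540.00, centroid at (-4.50, 208.00).
ΣA = 5210.00 mm²
ΣAx_c = (1430.00)(50.50) + (3240.00)(9.00) + (540.00)(-4.50) = 98945.00 mm³
ΣAy_c = (1430.00)(11.00) + (3240.00)(112.00) + (540.00)(208.00) = 490930.00 mm³
x_c = 98945.00 / 5210.00 = 18.99 mm
y_c = 490930.00 / 5210.00 = 94.23 mm

x_c = 18.99 mm, y_c = 94.23 mm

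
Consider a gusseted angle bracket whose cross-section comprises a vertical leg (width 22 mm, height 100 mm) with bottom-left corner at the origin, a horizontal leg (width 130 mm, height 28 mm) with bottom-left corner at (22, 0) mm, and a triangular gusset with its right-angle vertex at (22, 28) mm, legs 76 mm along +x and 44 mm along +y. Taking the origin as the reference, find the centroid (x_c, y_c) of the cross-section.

x_c = 55.91 mm, y_c = 30.92 mm

vertical leg: A = 22 × 100 = 2200.00, centroid at (11.00, 50.00).
horizontal leg: A = 130 × 28 = 3640.00, centroid at (87.00, 14.00).
gusset: A = ½·76·44 = 1672.00, centroid at (47.33, 42.67).
ΣA = 7512.00 mm²
ΣAx_c = (2200.00)(11.00) + (3640.00)(87.00) + (1672.00)(47.33) = 420021.33 mm³
ΣAy_c = (2200.00)(50.00) + (3640.00)(14.00) + (1672.00)(42.67) = 232298.67 mm³
x_c = 420021.33 / 7512.00 = 55.91 mm
y_c = 232298.67 / 7512.00 = 30.92 mm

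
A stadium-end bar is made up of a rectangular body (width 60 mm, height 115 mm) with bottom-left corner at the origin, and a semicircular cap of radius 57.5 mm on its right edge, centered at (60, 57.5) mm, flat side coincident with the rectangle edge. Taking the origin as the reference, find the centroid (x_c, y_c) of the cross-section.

rectangular body: A = 60 × 115 = 6900.00, centroid at (30.00, 57.50).
semicircular end: A = ½π·57.5² = 5193.45, centroid at (84.40, 57.50).
ΣA = 12093.45 mm²
ΣAx_c = (6900.00)(30.00) + (5193.45)(84.40) = 645346.30 mm³
ΣAy_c = (6900.00)(57.50) + (5193.45)(57.50) = 695373.11 mm³
x_c = 645346.30 / 12093.45 = 53.36 mm
y_c = 695373.11 / 12093.45 = 57.50 mm

x_c = 53.36 mm, y_c = 57.50 mm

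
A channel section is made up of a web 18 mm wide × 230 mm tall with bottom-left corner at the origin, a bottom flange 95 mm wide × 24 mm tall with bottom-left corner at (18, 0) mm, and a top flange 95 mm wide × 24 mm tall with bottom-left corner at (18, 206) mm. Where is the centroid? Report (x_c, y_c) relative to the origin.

x_c = 38.61 mm, y_c = 115.00 mm

web: A = 18 × 230 = 4140.00, centroid at (9.00, 115.00).
bottom flange: A = 95 × 24 = 2280.00, centroid at (65.50, 12.00).
top flange: A = 95 × 24 = 2280.00, centroid at (65.50, 218.00).
ΣA = 8700.00 mm²
ΣAx_c = (4140.00)(9.00) + (2280.00)(65.50) + (2280.00)(65.50) = 335940.00 mm³
ΣAy_c = (4140.00)(115.00) + (2280.00)(12.00) + (2280.00)(218.00) = 1000500.00 mm³
x_c = 335940.00 / 8700.00 = 38.61 mm
y_c = 1000500.00 / 8700.00 = 115.00 mm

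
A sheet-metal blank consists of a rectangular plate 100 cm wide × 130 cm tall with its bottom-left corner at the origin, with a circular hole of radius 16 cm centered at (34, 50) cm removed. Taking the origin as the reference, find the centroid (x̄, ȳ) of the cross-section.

x̄ = 51.06 cm, ȳ = 65.99 cm

plate: A = 100 × 130 = 13000.00, centroid at (50.00, 65.00).
hole: A = −π·16² = -804.25, centroid at (34.00, 50.00).
ΣA = 12195.75 cm²
ΣAx̄ = (13000.00)(50.00) + (-804.25)(34.00) = 622655.58 cm³
ΣAȳ = (13000.00)(65.00) + (-804.25)(50.00) = 804787.61 cm³
x̄ = 622655.58 / 12195.75 = 51.06 cm
ȳ = 804787.61 / 12195.75 = 65.99 cm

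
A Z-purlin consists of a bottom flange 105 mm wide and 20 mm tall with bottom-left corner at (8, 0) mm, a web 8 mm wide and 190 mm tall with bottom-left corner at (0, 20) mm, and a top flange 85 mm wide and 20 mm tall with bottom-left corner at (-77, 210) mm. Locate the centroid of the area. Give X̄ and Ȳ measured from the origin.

bottom flange: A = 105 × 20 = 2100.00, centroid at (60.50, 10.00).
web: A = 8 × 190 = 1520.00, centroid at (4.00, 115.00).
top flange: A = 85 × 20 = 1700.00, centroid at (-34.50, 220.00).
ΣA = 5320.00 mm²
ΣAX̄ = (2100.00)(60.50) + (1520.00)(4.00) + (1700.00)(-34.50) = 74480.00 mm³
ΣAȲ = (2100.00)(10.00) + (1520.00)(115.00) + (1700.00)(220.00) = 569800.00 mm³
X̄ = 74480.00 / 5320.00 = 14.00 mm
Ȳ = 569800.00 / 5320.00 = 107.11 mm

X̄ = 14.00 mm, Ȳ = 107.11 mm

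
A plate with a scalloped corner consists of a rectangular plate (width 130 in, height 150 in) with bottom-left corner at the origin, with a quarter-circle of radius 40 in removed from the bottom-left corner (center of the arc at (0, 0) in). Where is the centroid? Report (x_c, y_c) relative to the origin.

x_c = 68.31 in, y_c = 79.00 in

plate: A = 130 × 150 = 19500.00, centroid at (65.00, 75.00).
removed quarter-circle: A = −¼π·40² = -1256.64, centroid at (16.98, 16.98).
ΣA = 18243.36 in²
ΣAx_c = (19500.00)(65.00) + (-1256.64)(16.98) = 1246166.67 in³
ΣAy_c = (19500.00)(75.00) + (-1256.64)(16.98) = 1441166.67 in³
x_c = 1246166.67 / 18243.36 = 68.31 in
y_c = 1441166.67 / 18243.36 = 79.00 in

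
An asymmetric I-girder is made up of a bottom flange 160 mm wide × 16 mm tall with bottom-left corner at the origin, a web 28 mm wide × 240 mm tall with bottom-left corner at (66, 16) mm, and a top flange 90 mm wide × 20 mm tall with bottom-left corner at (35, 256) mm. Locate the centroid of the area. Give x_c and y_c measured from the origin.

bottom flange: A = 160 × 16 = 2560.00, centroid at (80.00, 8.00).
web: A = 28 × 240 = 6720.00, centroid at (80.00, 136.00).
top flange: A = 90 × 20 = 1800.00, centroid at (80.00, 266.00).
ΣA = 11080.00 mm²
ΣAx_c = (2560.00)(80.00) + (6720.00)(80.00) + (1800.00)(80.00) = 886400.00 mm³
ΣAy_c = (2560.00)(8.00) + (6720.00)(136.00) + (1800.00)(266.00) = 1413200.00 mm³
x_c = 886400.00 / 11080.00 = 80.00 mm
y_c = 1413200.00 / 11080.00 = 127.55 mm

x_c = 80.00 mm, y_c = 127.55 mm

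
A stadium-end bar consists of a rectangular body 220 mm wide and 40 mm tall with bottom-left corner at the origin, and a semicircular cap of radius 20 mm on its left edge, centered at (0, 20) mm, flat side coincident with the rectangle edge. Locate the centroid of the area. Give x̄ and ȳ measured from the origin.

x̄ = 102.10 mm, ȳ = 20.00 mm

rectangular body: A = 220 × 40 = 8800.00, centroid at (110.00, 20.00).
semicircular end: A = ½π·20² = 628.32, centroid at (-8.49, 20.00).
ΣA = 9428.32 mm²
ΣAx̄ = (8800.00)(110.00) + (628.32)(-8.49) = 962666.67 mm³
ΣAȳ = (8800.00)(20.00) + (628.32)(20.00) = 188566.37 mm³
x̄ = 962666.67 / 9428.32 = 102.10 mm
ȳ = 188566.37 / 9428.32 = 20.00 mm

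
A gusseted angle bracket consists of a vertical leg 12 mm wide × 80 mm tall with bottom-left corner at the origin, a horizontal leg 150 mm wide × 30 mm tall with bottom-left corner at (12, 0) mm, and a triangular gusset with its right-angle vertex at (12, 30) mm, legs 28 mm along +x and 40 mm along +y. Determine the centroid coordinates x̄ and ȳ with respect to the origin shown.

x̄ = 67.97 mm, ȳ = 21.62 mm

Part | A | x̄ᵢ | ȳᵢ | A·x̄ᵢ | A·ȳᵢ
vertical leg | 960.00 | 6.00 | 40.00 | 5760.00 | 38400.00
horizontal leg | 4500.00 | 87.00 | 15.00 | 391500.00 | 67500.00
gusset | 560.00 | 21.33 | 43.33 | 11946.67 | 24266.67
Σ | 6020.00 |  |  | 409206.67 | 130166.67
x̄ = 409206.67 / 6020.00 = 67.97 mm
ȳ = 130166.67 / 6020.00 = 21.62 mm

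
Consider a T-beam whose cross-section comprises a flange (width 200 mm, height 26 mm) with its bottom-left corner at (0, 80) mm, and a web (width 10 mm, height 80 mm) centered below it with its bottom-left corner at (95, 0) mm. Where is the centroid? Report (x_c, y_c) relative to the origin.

web: A = 10 × 80 = 800.00, centroid at (100.00, 40.00).
flange: A = 200 × 26 = 5200.00, centroid at (100.00, 93.00).
ΣA = 6000.00 mm², ΣAx_c = 600000.00 mm³, ΣAy_c = 515600.00 mm³.
x_c = 600000.00/6000.00 = 100.00 mm; y_c = 515600.00/6000.00 = 85.93 mm.

x_c = 100.00 mm, y_c = 85.93 mm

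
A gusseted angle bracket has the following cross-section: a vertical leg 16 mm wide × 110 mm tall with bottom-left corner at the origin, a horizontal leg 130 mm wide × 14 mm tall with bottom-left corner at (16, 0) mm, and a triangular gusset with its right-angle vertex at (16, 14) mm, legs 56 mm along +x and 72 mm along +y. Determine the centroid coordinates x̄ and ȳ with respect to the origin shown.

x̄ = 41.35 mm, ȳ = 33.26 mm

vertical leg: A = 16 × 110 = 1760.00, centroid at (8.00, 55.00).
horizontal leg: A = 130 × 14 = 1820.00, centroid at (81.00, 7.00).
gusset: A = ½·56·72 = 2016.00, centroid at (34.67, 38.00).
ΣA = 5596.00 mm²
ΣAx̄ = (1760.00)(8.00) + (1820.00)(81.00) + (2016.00)(34.67) = 231388.00 mm³
ΣAȳ = (1760.00)(55.00) + (1820.00)(7.00) + (2016.00)(38.00) = 186148.00 mm³
x̄ = 231388.00 / 5596.00 = 41.35 mm
ȳ = 186148.00 / 5596.00 = 33.26 mm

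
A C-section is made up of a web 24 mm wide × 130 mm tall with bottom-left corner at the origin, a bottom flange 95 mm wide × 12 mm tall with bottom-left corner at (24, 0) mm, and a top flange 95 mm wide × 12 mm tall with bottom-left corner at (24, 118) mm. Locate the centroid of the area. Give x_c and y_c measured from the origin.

web: A = 24 × 130 = 3120.00, centroid at (12.00, 65.00).
bottom flange: A = 95 × 12 = 1140.00, centroid at (71.50, 6.00).
top flange: A = 95 × 12 = 1140.00, centroid at (71.50, 124.00).
ΣA = 5400.00 mm², ΣAx_c = 200460.00 mm³, ΣAy_c = 351000.00 mm³.
x_c = 200460.00/5400.00 = 37.12 mm; y_c = 351000.00/5400.00 = 65.00 mm.

x_c = 37.12 mm, y_c = 65.00 mm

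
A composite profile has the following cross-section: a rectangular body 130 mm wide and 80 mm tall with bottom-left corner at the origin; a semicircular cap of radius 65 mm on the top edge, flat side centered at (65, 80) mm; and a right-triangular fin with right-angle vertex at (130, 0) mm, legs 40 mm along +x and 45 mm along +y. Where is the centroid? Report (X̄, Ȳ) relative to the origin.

Part | A | x̄ᵢ | ȳᵢ | A·x̄ᵢ | A·ȳᵢ
rectangular body | 10400.00 | 65.00 | 40.00 | 676000.00 | 416000.00
semicircular top | 6636.61 | 65.00 | 107.59 | 431379.94 | 714012.49
triangular fin | 900.00 | 143.33 | 15.00 | 129000.00 | 13500.00
Σ | 17936.61 |  |  | 1236379.94 | 1143512.49
X̄ = 1236379.94 / 17936.61 = 68.93 mm
Ȳ = 1143512.49 / 17936.61 = 63.75 mm

X̄ = 68.93 mm, Ȳ = 63.75 mm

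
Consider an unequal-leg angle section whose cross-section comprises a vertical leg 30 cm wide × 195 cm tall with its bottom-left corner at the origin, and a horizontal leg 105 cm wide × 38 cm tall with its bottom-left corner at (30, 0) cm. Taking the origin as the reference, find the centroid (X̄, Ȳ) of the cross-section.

vertical leg: A = 30 × 195 = 5850.00, centroid at (15.00, 97.50).
horizontal leg: A = 105 × 38 = 3990.00, centroid at (82.50, 19.00).
ΣA = 9840.00 cm²
ΣAX̄ = (5850.00)(15.00) + (3990.00)(82.50) = 416925.00 cm³
ΣAȲ = (5850.00)(97.50) + (3990.00)(19.00) = 646185.00 cm³
X̄ = 416925.00 / 9840.00 = 42.37 cm
Ȳ = 646185.00 / 9840.00 = 65.67 cm

X̄ = 42.37 cm, Ȳ = 65.67 cm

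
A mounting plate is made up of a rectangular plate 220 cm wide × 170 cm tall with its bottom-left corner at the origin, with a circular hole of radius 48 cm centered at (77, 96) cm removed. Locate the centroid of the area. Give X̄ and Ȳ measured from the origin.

X̄ = 117.92 cm, Ȳ = 82.36 cm

plate: A = 220 × 170 = 37400.00, centroid at (110.00, 85.00).
hole: A = −π·48² = -7238.23, centroid at (77.00, 96.00).
ΣA = 30161.77 cm², ΣAX̄ = 3556656.33 cm³, ΣAȲ = 2484129.97 cm³.
X̄ = 3556656.33/30161.77 = 117.92 cm; Ȳ = 2484129.97/30161.77 = 82.36 cm.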